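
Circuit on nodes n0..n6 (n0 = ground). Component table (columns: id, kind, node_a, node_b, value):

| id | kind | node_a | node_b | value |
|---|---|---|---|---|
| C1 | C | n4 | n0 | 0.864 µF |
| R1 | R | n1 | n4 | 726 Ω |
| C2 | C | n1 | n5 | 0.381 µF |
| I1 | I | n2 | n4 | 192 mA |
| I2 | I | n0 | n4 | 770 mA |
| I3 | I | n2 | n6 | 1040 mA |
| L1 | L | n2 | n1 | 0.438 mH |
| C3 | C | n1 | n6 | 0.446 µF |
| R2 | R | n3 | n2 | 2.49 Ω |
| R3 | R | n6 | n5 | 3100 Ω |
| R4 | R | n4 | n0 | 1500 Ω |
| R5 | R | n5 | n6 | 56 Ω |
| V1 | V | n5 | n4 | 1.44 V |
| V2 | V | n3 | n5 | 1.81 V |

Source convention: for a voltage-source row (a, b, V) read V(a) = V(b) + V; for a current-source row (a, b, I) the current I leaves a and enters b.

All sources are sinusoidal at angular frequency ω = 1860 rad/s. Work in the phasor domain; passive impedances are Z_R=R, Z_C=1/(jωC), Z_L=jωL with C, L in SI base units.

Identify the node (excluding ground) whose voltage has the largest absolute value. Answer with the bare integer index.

6

Apply KCL at each of the 6 non-ground nodes and solve the resulting linear system.
Node n1: branches {R1, C2, L1, C3} → V_1 = 169.7-408.7j
Node n2: branches {I1, I3, L1, R2} → V_2 = 169.8-408.7j
Node n3: branches {R2, V2} → V_3 = 172.8-408.8j
Node n4: branches {C1, R1, I1, I2, R4, V1} → V_4 = 169.6-408.8j
Node n5: branches {C2, R3, R5, V1, V2} → V_5 = 171.0-408.8j
Node n6: branches {I3, C3, R3, R5} → V_6 = 228.1-411.5j
Source currents: i(V1)=-0.1922-0.0001711j, i(V2)=-1.230+0.04917j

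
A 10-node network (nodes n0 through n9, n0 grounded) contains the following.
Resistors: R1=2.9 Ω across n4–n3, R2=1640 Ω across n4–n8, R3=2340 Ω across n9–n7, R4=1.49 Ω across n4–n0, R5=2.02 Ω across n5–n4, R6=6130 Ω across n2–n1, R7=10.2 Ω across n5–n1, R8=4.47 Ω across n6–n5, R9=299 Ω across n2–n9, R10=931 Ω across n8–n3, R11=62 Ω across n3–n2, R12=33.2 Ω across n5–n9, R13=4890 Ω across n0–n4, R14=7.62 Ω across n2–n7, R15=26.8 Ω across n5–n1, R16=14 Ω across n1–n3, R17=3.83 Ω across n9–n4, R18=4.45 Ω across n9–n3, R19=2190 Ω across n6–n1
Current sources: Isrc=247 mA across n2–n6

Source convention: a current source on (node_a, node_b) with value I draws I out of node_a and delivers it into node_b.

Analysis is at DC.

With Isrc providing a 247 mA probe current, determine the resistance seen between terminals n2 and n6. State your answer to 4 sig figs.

Apply KCL at each of the 9 non-ground nodes and solve the resulting linear system.
Node n1: branches {R6, R7, R15, R16, R19} → V_1 = 0.1152
Node n2: branches {R6, R9, R11, R14, Isrc} → V_2 = -12.66
Node n3: branches {R1, R10, R11, R16, R18} → V_3 = -0.3775
Node n4: branches {R1, R2, R4, R5, R13, R17} → V_4 = 0.000
Node n5: branches {R5, R7, R8, R12, R15} → V_5 = 0.3860
Node n6: branches {R8, R19, Isrc} → V_6 = 1.487
Node n7: branches {R3, R14} → V_7 = -12.62
Node n8: branches {R2, R10} → V_8 = -0.2408
Node n9: branches {R3, R9, R12, R17, R18} → V_9 = -0.2327

R_eq = 57.27 Ω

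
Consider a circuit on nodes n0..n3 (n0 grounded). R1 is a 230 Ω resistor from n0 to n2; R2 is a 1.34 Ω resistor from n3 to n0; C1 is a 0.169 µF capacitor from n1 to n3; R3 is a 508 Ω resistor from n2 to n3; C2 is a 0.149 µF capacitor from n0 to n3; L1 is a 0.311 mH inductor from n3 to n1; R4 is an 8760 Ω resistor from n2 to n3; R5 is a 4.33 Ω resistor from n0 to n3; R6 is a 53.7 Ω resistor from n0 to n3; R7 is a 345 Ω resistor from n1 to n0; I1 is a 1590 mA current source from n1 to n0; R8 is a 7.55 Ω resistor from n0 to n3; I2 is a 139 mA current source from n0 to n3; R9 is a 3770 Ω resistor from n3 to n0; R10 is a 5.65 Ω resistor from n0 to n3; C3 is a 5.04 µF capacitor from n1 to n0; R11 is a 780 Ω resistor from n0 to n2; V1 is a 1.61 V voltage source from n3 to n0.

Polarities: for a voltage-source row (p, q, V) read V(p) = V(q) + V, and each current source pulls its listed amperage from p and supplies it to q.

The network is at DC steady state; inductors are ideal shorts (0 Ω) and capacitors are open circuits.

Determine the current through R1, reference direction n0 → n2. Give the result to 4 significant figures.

-0.001890 A

MNA unknowns: 3 node voltages V₁..V_3 plus 2 source currents (L1, V1)
R1: Y=0.004348 on G[0,2]
R2: Y=0.7463 on G[3,0]
C1: Y=0.000 on G[1,3]
R3: Y=0.001969 on G[2,3]
C2: Y=0.000 on G[0,3]
L1: row V3−V1=0, i_L1 at 3,1
R4: Y=0.0001142 on G[2,3]
R5: Y=0.2309 on G[0,3]
R6: Y=0.01862 on G[0,3]
R7: Y=0.002899 on G[1,0]
I1: z[1]−=1.59, z[0]+=1.59
R8: Y=0.1325 on G[0,3]
I2: z[0]−=0.139, z[3]+=0.139
R9: Y=0.0002653 on G[3,0]
R10: Y=0.1770 on G[0,3]
C3: Y=0.000 on G[1,0]
R11: Y=0.001282 on G[0,2]
V1: row V3−V0=1.61, i_V1 at 3,0
solve → V1=1.610, V2=0.4348, V3=1.610
aux → i_L1=1.595, i_V1=-3.560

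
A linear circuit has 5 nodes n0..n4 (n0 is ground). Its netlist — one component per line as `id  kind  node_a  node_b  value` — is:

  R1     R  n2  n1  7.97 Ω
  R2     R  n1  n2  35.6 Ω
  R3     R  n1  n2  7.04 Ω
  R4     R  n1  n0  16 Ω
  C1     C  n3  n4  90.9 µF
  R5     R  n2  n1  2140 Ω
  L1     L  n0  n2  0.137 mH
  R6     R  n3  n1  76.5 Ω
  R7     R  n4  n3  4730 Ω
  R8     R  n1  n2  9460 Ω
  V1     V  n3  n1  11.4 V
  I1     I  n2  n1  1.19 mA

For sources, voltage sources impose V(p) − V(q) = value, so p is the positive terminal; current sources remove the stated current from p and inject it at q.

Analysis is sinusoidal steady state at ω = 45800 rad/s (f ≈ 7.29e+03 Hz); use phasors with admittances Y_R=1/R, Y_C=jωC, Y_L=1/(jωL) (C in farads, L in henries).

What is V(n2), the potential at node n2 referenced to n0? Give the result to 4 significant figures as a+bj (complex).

Element admittances at ω=45800 rad/s:
  Y(R1) = 0.1255+0.000j S between n2,n1
  Y(R2) = 0.02809+0.000j S between n1,n2
  Y(R3) = 0.1420+0.000j S between n1,n2
  Y(R4) = 0.06250+0.000j S between n1,n0
  Y(C1) = 0.000+4.163j S between n3,n4
  Y(R5) = 0.0004673+0.000j S between n2,n1
  Y(L1) = 0.000-0.1594j S between n0,n2
  Y(R6) = 0.01307+0.000j S between n3,n1
  Y(R7) = 0.0002114+0.000j S between n4,n3
  Y(R8) = 0.0001057+0.000j S between n1,n2
  V1: constraint V(n3)−V(n1) = 11.4
  I1: injects 0.00119 A into n1 (from n2)
Assemble and solve the 5×5 MNA system:
  V(n1)=0.003003-0.0009724j  V(n2)=-0.0003813-0.001178j  V(n3)=11.40-0.0009724j  V(n4)=11.40-0.0009724j
  i(V1)=-0.1490+0.000j

-0.0003813-0.001178j V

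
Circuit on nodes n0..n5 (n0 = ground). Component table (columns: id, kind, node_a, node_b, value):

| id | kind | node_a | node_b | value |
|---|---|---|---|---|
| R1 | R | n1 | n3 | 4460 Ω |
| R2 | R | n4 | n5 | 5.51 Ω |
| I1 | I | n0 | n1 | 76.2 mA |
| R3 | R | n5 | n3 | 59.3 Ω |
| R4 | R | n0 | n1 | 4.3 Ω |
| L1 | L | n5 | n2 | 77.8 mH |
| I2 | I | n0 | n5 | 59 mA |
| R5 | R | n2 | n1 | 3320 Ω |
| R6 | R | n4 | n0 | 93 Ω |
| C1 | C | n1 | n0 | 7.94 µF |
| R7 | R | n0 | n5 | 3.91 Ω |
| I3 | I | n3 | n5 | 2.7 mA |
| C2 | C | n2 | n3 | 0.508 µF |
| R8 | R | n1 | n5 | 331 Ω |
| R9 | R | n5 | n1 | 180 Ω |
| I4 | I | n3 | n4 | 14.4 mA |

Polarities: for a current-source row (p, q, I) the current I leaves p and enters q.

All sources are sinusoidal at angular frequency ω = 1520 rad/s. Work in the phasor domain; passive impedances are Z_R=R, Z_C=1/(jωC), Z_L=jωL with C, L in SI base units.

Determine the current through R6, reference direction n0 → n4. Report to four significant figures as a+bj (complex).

-0.003069+5.752e-06j A

Apply KCL at each of the 5 non-ground nodes and solve the resulting linear system.
Node n1: branches {R1, I1, R4, R5, C1, R8, R9} → V_1 = 0.3221-0.01607j
Node n2: branches {L1, R5, C2} → V_2 = 0.3236-0.005587j
Node n3: branches {R1, R3, I3, C2, I4} → V_3 = -0.7740+0.04883j
Node n4: branches {R2, R6, I4} → V_4 = 0.2854-0.0005349j
Node n5: branches {R2, R3, L1, I2, R7, I3, R8, R9} → V_5 = 0.2230-0.0005666j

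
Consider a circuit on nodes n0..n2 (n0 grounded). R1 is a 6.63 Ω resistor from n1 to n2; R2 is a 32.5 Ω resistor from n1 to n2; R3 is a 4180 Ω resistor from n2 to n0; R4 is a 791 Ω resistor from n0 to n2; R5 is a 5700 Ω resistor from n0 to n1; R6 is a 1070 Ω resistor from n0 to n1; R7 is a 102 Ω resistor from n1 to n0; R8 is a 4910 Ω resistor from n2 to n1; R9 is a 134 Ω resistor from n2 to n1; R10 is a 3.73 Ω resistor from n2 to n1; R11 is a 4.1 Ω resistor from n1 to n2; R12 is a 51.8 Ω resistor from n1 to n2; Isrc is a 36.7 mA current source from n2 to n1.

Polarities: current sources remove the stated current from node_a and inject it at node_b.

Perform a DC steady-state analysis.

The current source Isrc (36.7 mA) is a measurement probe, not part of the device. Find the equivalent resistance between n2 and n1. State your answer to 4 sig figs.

R_eq = 1.385 Ω

MNA unknowns: 2 node voltages V₁..V_2
R1: Y=0.1508 on G[1,2]
R2: Y=0.03077 on G[1,2]
R3: Y=0.0002392 on G[2,0]
R4: Y=0.001264 on G[0,2]
R5: Y=0.0001754 on G[0,1]
R6: Y=0.0009346 on G[0,1]
R7: Y=0.009804 on G[1,0]
R8: Y=0.0002037 on G[2,1]
R9: Y=0.007463 on G[2,1]
R10: Y=0.2681 on G[2,1]
R11: Y=0.2439 on G[1,2]
R12: Y=0.01931 on G[1,2]
Isrc: z[2]−=0.0367, z[1]+=0.0367
solve → V1=0.006155, V2=-0.04468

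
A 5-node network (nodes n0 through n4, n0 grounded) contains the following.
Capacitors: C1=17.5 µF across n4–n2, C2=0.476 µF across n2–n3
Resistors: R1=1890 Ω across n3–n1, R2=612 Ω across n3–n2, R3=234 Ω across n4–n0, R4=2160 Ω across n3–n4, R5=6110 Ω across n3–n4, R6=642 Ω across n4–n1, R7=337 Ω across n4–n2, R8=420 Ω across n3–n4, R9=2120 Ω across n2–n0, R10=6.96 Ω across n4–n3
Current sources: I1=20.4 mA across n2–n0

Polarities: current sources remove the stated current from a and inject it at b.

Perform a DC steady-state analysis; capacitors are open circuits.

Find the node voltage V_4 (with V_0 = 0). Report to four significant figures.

-3.934 V

Apply KCL at each of the 4 non-ground nodes and solve the resulting linear system.
Node n1: branches {R1, R6} → V_1 = -3.945
Node n2: branches {C1, R2, C2, R7, R9, I1} → V_2 = -7.603
Node n3: branches {R1, R2, R4, R5, C2, R8, R10} → V_3 = -3.975
Node n4: branches {C1, R3, R4, R5, R6, R7, R8, R10} → V_4 = -3.934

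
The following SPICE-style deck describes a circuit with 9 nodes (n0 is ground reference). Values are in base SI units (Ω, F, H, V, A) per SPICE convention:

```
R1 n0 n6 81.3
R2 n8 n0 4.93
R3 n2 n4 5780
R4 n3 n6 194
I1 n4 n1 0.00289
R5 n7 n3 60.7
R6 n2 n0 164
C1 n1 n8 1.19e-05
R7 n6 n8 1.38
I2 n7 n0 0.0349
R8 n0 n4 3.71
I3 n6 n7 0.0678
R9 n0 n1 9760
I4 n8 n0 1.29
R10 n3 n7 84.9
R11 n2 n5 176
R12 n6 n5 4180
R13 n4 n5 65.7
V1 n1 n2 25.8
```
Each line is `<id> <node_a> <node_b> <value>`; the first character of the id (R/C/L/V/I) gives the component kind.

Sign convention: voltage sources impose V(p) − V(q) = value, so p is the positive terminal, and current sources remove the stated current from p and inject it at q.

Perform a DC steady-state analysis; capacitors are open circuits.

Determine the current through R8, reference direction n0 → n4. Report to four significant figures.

MNA unknowns: 8 node voltages V₁..V_8 plus 1 source current (V1)
R1: Y=0.01230 on G[0,6]
R2: Y=0.2028 on G[8,0]
R3: Y=0.0001730 on G[2,4]
R4: Y=0.005155 on G[3,6]
I1: z[4]−=0.00289, z[1]+=0.00289
R5: Y=0.01647 on G[7,3]
R6: Y=0.006098 on G[2,0]
C1: Y=0.000 on G[1,8]
R7: Y=0.7246 on G[6,8]
I2: z[7]−=0.0349, z[0]+=0.0349
R8: Y=0.2695 on G[0,4]
I3: z[6]−=0.0678, z[7]+=0.0678
R9: Y=0.0001025 on G[0,1]
I4: z[8]−=1.29, z[0]+=1.29
R10: Y=0.01178 on G[3,7]
R11: Y=0.005682 on G[2,5]
R12: Y=0.0002392 on G[6,5]
R13: Y=0.01522 on G[4,5]
V1: row V1−V2=25.8, i_V1 at 1,2
solve → V1=25.78, V2=-0.01977, V3=0.2850, V4=-0.01469, V5=-0.08489, V6=-6.098, V7=1.449, V8=-6.155
aux → i_V1=0.0002486

0.003959 A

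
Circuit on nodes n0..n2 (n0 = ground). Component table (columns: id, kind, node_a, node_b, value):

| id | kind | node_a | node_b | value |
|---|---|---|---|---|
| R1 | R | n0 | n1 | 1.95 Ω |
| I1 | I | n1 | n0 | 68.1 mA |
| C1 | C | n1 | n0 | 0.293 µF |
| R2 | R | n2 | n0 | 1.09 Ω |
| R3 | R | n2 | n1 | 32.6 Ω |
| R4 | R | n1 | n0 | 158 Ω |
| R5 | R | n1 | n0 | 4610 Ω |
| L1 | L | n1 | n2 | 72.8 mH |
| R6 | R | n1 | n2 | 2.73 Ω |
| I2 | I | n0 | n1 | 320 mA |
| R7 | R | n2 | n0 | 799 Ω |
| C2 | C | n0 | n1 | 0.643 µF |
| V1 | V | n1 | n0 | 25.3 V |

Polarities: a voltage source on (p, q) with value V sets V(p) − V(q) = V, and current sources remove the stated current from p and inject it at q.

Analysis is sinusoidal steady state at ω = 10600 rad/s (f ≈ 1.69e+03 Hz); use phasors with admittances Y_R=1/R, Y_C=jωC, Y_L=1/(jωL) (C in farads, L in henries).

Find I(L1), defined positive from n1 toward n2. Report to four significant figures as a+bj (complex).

2.255e-05-0.02289j A

Apply KCL at each of the 2 non-ground nodes and solve the resulting linear system.
Node n1: branches {R1, I1, C1, R3, R4, R5, L1, R6, I2, C2, V1} → V_1 = 25.30+0.000j
Node n2: branches {R2, R3, L1, R6, R7} → V_2 = 7.634-0.01740j
Source currents: i(V1)=-19.90-0.2350j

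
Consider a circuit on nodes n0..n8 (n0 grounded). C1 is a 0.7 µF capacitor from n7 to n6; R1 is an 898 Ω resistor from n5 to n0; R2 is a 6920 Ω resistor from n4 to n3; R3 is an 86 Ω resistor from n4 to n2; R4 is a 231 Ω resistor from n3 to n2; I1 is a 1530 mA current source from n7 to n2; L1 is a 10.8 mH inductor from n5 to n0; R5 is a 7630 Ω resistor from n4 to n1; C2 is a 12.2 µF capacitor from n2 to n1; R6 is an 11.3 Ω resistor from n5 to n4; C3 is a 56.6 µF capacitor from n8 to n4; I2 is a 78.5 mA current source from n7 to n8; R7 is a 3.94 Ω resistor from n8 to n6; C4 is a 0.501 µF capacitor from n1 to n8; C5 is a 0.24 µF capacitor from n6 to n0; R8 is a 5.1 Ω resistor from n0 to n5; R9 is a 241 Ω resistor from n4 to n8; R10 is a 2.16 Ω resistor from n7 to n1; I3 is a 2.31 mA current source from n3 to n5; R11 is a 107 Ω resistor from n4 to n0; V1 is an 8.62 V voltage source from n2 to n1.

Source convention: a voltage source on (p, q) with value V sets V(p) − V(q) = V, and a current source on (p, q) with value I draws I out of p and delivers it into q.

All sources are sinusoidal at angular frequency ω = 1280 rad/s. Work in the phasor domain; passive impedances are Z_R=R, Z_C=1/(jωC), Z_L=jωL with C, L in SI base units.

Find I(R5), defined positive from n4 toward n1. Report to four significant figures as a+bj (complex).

0.001952-0.0002813j A

Element admittances at ω=1280 rad/s:
  Y(C1) = 0.000+0.0008960j S between n7,n6
  Y(R1) = 0.001114+0.000j S between n5,n0
  Y(R2) = 0.0001445+0.000j S between n4,n3
  Y(R3) = 0.01163+0.000j S between n4,n2
  Y(R4) = 0.004329+0.000j S between n3,n2
  I1: injects 1.53 A into n2 (from n7)
  Y(L1) = 0.000-0.07234j S between n5,n0
  Y(R5) = 0.0001311+0.000j S between n4,n1
  Y(C2) = 0.000+0.01562j S between n2,n1
  Y(R6) = 0.08850+0.000j S between n5,n4
  Y(C3) = 0.000+0.07245j S between n8,n4
  I2: injects 0.0785 A into n8 (from n7)
  Y(R7) = 0.2538+0.000j S between n8,n6
  Y(C4) = 0.000+0.0006413j S between n1,n8
  Y(C5) = 0.000+0.0003072j S between n6,n0
  Y(R8) = 0.1961+0.000j S between n0,n5
  Y(R9) = 0.004149+0.000j S between n4,n8
  Y(R10) = 0.4630+0.000j S between n7,n1
  I3: injects 0.00231 A into n5 (from n3)
  Y(R11) = 0.009346+0.000j S between n4,n0
  V1: constraint V(n2)−V(n1) = 8.62
Assemble and solve the 9×9 MNA system:
  V(n1)=-14.92+2.148j  V(n2)=-6.300+2.148j  V(n3)=-6.614+2.078j  V(n4)=-0.02748+0.001293j  V(n5)=-0.0004954+0.0002752j  V(n6)=-0.3327-1.089j  V(n7)=-18.39+2.183j  V(n8)=-0.3198-1.026j
  i(V1)=1.602-0.1599j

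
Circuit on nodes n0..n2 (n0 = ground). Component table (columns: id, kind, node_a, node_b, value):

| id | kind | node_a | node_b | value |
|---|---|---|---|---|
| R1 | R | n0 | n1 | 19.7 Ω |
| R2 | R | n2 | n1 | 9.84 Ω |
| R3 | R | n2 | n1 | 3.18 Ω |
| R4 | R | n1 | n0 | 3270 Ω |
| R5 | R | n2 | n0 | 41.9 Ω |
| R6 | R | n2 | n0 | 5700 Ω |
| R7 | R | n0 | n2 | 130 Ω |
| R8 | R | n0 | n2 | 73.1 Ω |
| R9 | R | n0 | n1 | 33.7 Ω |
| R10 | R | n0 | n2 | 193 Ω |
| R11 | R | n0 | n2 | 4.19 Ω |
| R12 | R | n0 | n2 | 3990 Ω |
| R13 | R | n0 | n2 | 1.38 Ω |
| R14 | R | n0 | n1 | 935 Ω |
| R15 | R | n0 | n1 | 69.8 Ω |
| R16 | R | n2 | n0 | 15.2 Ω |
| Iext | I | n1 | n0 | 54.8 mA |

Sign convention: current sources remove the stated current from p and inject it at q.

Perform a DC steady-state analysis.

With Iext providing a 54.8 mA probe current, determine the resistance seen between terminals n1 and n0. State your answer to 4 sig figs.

R_eq = 2.522 Ω

Element admittances at DC:
  Y(R1) = 0.05076 S between n0,n1
  Y(R2) = 0.1016 S between n2,n1
  Y(R3) = 0.3145 S between n2,n1
  Y(R4) = 0.0003058 S between n1,n0
  Y(R5) = 0.02387 S between n2,n0
  Y(R6) = 0.0001754 S between n2,n0
  Y(R7) = 0.007692 S between n0,n2
  Y(R8) = 0.01368 S between n0,n2
  Y(R9) = 0.02967 S between n0,n1
  Y(R10) = 0.005181 S between n0,n2
  Y(R11) = 0.2387 S between n0,n2
  Y(R12) = 0.0002506 S between n0,n2
  Y(R13) = 0.7246 S between n0,n2
  Y(R14) = 0.001070 S between n0,n1
  Y(R15) = 0.01433 S between n0,n1
  Y(R16) = 0.06579 S between n2,n0
  Iext: injects 0.0548 A into n0 (from n1)
Assemble and solve the 2×2 MNA system:
  V(n1)=-0.1382  V(n2)=-0.03844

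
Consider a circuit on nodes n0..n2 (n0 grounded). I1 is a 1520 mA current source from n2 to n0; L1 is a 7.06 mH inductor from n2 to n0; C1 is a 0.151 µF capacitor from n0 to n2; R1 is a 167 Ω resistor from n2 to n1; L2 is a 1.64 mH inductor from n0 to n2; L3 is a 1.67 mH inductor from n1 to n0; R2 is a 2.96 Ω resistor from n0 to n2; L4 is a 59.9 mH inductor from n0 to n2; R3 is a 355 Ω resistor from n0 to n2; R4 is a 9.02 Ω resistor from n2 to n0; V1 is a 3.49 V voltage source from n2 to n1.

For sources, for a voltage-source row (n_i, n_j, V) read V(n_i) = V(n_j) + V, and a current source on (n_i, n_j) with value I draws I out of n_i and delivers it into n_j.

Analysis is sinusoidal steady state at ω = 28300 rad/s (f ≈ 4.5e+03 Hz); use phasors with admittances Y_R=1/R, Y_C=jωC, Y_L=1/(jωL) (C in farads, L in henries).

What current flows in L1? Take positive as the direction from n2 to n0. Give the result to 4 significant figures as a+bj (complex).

-0.002438+0.01661j A

Apply KCL at each of the 2 non-ground nodes and solve the resulting linear system.
Node n1: branches {R1, L3, V1} → V_1 = -6.809-0.4872j
Node n2: branches {I1, L1, C1, R1, L2, R2, L4, R3, R4, V1} → V_2 = -3.319-0.4872j
Source currents: i(V1)=-0.03121+0.1441j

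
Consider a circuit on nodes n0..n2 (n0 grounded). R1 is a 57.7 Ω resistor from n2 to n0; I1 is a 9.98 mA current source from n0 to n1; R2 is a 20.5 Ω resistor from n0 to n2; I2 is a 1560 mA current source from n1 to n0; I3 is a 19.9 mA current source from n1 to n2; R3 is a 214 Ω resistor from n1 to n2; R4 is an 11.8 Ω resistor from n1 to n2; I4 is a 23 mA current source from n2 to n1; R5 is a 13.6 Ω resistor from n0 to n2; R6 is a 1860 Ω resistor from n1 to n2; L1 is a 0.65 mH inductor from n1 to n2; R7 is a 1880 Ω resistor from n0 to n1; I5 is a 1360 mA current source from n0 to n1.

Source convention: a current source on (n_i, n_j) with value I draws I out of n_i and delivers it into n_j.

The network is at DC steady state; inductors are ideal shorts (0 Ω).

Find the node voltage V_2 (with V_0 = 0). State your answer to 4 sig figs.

-1.356 V

MNA unknowns: 2 node voltages V₁..V_2 plus 1 source current (L1)
R1: Y=0.01733 on G[2,0]
I1: z[0]−=0.00998, z[1]+=0.00998
R2: Y=0.04878 on G[0,2]
I2: z[1]−=1.56, z[0]+=1.56
I3: z[1]−=0.0199, z[2]+=0.0199
R3: Y=0.004673 on G[1,2]
R4: Y=0.08475 on G[1,2]
I4: z[2]−=0.023, z[1]+=0.023
R5: Y=0.07353 on G[0,2]
R6: Y=0.0005376 on G[1,2]
L1: row V1−V2=0, i_L1 at 1,2
R7: Y=0.0005319 on G[0,1]
I5: z[0]−=1.36, z[1]+=1.36
solve → V1=-1.356, V2=-1.356
aux → i_L1=-0.1862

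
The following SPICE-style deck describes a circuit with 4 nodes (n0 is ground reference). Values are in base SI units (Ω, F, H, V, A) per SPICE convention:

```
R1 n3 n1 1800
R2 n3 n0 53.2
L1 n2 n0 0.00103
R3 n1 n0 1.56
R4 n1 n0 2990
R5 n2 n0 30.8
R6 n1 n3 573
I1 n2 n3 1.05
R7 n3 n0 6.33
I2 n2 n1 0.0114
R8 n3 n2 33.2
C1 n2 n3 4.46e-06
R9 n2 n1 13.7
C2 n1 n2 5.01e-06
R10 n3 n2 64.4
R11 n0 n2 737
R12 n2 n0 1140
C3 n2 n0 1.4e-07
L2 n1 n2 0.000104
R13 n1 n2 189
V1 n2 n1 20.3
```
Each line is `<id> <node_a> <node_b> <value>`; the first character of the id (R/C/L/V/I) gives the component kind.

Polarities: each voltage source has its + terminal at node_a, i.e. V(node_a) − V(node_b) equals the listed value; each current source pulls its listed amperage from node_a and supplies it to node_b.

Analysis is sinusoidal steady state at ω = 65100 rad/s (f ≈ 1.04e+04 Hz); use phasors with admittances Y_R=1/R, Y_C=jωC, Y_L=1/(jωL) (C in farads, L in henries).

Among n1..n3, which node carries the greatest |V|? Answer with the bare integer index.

2

Element admittances at ω=65100 rad/s:
  Y(R1) = 0.0005556+0.000j S between n3,n1
  Y(R2) = 0.01880+0.000j S between n3,n0
  Y(L1) = 0.000-0.01491j S between n2,n0
  Y(R3) = 0.6410+0.000j S between n1,n0
  Y(R4) = 0.0003344+0.000j S between n1,n0
  Y(R5) = 0.03247+0.000j S between n2,n0
  Y(R6) = 0.001745+0.000j S between n1,n3
  I1: injects 1.05 A into n3 (from n2)
  Y(R7) = 0.1580+0.000j S between n3,n0
  I2: injects 0.0114 A into n1 (from n2)
  Y(R8) = 0.03012+0.000j S between n3,n2
  Y(C1) = 0.000+0.2903j S between n2,n3
  Y(R9) = 0.07299+0.000j S between n2,n1
  Y(C2) = 0.000+0.3262j S between n1,n2
  Y(R10) = 0.01553+0.000j S between n3,n2
  Y(R11) = 0.001357+0.000j S between n0,n2
  Y(R12) = 0.0008772+0.000j S between n2,n0
  Y(C3) = 0.000+0.009114j S between n2,n0
  Y(L2) = 0.000-0.1477j S between n1,n2
  Y(R13) = 0.005291+0.000j S between n1,n2
  V1: constraint V(n2)−V(n1) = 20.3
Assemble and solve the 4×4 MNA system:
  V(n1)=-4.467-0.7392j  V(n2)=15.83-0.7392j  V(n3)=13.12+3.346j
  i(V1)=-4.506-4.106j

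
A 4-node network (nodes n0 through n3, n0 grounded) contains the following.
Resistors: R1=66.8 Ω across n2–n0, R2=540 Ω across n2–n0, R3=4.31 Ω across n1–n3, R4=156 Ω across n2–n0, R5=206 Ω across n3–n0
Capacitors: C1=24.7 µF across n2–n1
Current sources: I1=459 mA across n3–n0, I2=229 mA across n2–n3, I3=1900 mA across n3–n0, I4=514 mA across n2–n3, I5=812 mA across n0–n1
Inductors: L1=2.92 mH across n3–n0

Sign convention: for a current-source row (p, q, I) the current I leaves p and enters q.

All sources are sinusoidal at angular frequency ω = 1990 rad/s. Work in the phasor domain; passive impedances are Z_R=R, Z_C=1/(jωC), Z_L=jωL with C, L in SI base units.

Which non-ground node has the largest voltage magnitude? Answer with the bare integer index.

1

Element admittances at ω=1990 rad/s:
  Y(R1) = 0.01497+0.000j S between n2,n0
  Y(R2) = 0.001852+0.000j S between n2,n0
  Y(C1) = 0.000+0.04915j S between n2,n1
  I1: injects 0.459 A into n0 (from n3)
  Y(R3) = 0.2320+0.000j S between n1,n3
  Y(R4) = 0.006410+0.000j S between n2,n0
  Y(L1) = 0.000-0.1721j S between n3,n0
  I2: injects 0.229 A into n3 (from n2)
  Y(R5) = 0.004854+0.000j S between n3,n0
  I3: injects 1.9 A into n0 (from n3)
  I4: injects 0.514 A into n3 (from n2)
  I5: injects 0.812 A into n1 (from n0)
Assemble and solve the 3×3 MNA system:
  V(n1)=0.8887-9.307j  V(n2)=-1.518+5.092j  V(n3)=0.4393-8.797j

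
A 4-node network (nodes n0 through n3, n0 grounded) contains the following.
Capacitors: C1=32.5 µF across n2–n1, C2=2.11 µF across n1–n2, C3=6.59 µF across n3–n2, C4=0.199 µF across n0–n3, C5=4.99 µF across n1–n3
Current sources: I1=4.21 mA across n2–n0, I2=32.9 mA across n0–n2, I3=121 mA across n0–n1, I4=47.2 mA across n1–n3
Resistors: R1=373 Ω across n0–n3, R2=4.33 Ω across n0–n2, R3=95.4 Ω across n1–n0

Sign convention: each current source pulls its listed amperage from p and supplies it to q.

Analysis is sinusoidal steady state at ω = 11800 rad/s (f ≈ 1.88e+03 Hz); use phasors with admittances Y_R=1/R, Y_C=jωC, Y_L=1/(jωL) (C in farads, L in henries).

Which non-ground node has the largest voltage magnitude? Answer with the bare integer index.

MNA unknowns: 3 node voltages V₁..V_3
C1: Y=0.000+0.3835j on G[2,1]
I1: z[2]−=0.00421, z[0]+=0.00421
C2: Y=0.000+0.02490j on G[1,2]
C3: Y=0.000+0.07776j on G[3,2]
I2: z[0]−=0.0329, z[2]+=0.0329
R1: Y=0.002681+0.000j on G[0,3]
I3: z[0]−=0.121, z[1]+=0.121
R2: Y=0.2309+0.000j on G[0,2]
C4: Y=0.000+0.002348j on G[0,3]
R3: Y=0.01048+0.000j on G[1,0]
C5: Y=0.000+0.05888j on G[1,3]
I4: z[1]−=0.0472, z[3]+=0.0472
solve → V1=0.6133-0.1889j, V2=0.6092+0.007076j, V3=0.6084-0.4039j

3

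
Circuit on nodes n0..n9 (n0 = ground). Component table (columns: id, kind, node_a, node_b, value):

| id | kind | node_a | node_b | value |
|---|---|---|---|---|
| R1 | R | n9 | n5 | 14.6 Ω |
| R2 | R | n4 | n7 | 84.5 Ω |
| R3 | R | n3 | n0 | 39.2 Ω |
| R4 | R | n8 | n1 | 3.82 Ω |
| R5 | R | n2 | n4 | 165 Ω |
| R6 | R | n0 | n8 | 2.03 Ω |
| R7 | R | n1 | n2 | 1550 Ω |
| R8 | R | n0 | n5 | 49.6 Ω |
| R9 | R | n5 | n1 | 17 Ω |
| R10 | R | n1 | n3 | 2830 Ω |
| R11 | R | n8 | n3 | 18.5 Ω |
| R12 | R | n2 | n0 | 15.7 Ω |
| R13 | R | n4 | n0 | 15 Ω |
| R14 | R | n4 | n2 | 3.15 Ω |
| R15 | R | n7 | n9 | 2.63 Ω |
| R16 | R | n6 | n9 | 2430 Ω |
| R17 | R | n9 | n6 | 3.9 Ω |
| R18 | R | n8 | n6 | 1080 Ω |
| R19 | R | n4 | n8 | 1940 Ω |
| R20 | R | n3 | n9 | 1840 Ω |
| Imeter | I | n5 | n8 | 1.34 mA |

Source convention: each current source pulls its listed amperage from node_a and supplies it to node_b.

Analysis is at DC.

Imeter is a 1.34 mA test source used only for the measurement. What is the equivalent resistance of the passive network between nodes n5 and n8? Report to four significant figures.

MNA unknowns: 9 node voltages V₁..V_9
R1: Y=0.06849 on G[9,5]
R2: Y=0.01183 on G[4,7]
R3: Y=0.02551 on G[3,0]
R4: Y=0.2618 on G[8,1]
R5: Y=0.006061 on G[2,4]
R6: Y=0.4926 on G[0,8]
R7: Y=0.0006452 on G[1,2]
R8: Y=0.02016 on G[0,5]
R9: Y=0.05882 on G[5,1]
R10: Y=0.0003534 on G[1,3]
R11: Y=0.05405 on G[8,3]
R12: Y=0.06369 on G[2,0]
R13: Y=0.06667 on G[4,0]
R14: Y=0.3175 on G[4,2]
R15: Y=0.3802 on G[7,9]
R16: Y=0.0004115 on G[6,9]
R17: Y=0.2564 on G[9,6]
R18: Y=0.0009259 on G[8,6]
R19: Y=0.0005155 on G[4,8]
R20: Y=0.0005435 on G[3,9]
Imeter: z[5]−=0.00134, z[8]+=0.00134
solve → V1=-0.002250, V2=-0.001024, V3=0.0005307, V4=-0.001223, V5=-0.01650, V6=-0.01398, V7=-0.01365, V8=0.0009459, V9=-0.01404

R_eq = 13.02 Ω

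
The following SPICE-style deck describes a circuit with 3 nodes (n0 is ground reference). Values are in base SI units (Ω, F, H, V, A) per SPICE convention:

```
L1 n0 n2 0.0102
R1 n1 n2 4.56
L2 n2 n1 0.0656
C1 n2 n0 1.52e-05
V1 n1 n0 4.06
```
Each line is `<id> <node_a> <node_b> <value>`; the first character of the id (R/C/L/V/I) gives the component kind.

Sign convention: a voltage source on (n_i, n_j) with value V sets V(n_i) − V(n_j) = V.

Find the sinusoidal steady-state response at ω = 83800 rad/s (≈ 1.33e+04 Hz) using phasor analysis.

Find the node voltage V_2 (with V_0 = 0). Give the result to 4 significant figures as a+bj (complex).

MNA unknowns: 2 node voltages V₁..V_2 plus 1 source current (V1)
L1: Y=0.000-0.001170j on G[0,2]
R1: Y=0.2193+0.000j on G[1,2]
L2: Y=0.000-0.0001819j on G[2,1]
C1: Y=0.000+1.274j on G[2,0]
V1: row V1−V0=4.06, i_V1 at 1,0
solve → V1=4.060+0.000j, V2=0.1166-0.6796j
aux → i_V1=-0.8649-0.1483j

0.1166-0.6796j V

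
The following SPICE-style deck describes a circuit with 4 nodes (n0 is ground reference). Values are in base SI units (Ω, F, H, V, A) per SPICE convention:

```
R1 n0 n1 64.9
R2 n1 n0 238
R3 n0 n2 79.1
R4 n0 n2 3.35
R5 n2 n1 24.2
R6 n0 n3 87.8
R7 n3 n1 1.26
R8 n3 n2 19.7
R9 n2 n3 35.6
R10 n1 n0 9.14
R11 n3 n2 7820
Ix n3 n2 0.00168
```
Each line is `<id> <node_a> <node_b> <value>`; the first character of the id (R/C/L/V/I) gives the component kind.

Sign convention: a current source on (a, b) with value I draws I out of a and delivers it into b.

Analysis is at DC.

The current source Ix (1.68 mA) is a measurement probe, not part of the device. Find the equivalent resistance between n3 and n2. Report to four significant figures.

Apply KCL at each of the 3 non-ground nodes and solve the resulting linear system.
Node n1: branches {R1, R2, R5, R7, R10} → V_1 = -0.004976
Node n2: branches {R3, R4, R5, R8, R9, R11, Ix} → V_2 = 0.002289
Node n3: branches {R6, R7, R8, R9, R11, Ix} → V_3 = -0.006163

R_eq = 5.031 Ω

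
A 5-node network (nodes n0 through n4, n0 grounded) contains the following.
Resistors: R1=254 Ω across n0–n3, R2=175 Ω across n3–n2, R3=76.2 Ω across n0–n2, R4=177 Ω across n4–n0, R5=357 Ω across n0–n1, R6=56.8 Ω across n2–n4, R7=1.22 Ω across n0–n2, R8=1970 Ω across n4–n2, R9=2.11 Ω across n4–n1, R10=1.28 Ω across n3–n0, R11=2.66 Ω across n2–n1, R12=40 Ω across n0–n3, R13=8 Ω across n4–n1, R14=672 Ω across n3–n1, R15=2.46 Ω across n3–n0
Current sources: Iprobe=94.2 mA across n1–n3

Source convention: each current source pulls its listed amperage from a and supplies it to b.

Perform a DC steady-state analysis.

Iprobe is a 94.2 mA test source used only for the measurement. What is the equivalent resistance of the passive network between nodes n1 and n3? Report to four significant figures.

R_eq = 4.401 Ω

Element admittances at DC:
  Y(R1) = 0.003937 S between n0,n3
  Y(R2) = 0.005714 S between n3,n2
  Y(R3) = 0.01312 S between n0,n2
  Y(R4) = 0.005650 S between n4,n0
  Y(R5) = 0.002801 S between n0,n1
  Y(R6) = 0.01761 S between n2,n4
  Y(R7) = 0.8197 S between n0,n2
  Y(R8) = 0.0005076 S between n4,n2
  Y(R9) = 0.4739 S between n4,n1
  Y(R10) = 0.7812 S between n3,n0
  Y(R11) = 0.3759 S between n2,n1
  Y(R12) = 0.02500 S between n0,n3
  Y(R13) = 0.1250 S between n4,n1
  Y(R14) = 0.001488 S between n3,n1
  Y(R15) = 0.4065 S between n3,n0
  Iprobe: injects 0.0942 A into n3 (from n1)
Assemble and solve the 4×4 MNA system:
  V(n1)=-0.3386  V(n2)=-0.1077  V(n3)=0.07605  V(n4)=-0.3288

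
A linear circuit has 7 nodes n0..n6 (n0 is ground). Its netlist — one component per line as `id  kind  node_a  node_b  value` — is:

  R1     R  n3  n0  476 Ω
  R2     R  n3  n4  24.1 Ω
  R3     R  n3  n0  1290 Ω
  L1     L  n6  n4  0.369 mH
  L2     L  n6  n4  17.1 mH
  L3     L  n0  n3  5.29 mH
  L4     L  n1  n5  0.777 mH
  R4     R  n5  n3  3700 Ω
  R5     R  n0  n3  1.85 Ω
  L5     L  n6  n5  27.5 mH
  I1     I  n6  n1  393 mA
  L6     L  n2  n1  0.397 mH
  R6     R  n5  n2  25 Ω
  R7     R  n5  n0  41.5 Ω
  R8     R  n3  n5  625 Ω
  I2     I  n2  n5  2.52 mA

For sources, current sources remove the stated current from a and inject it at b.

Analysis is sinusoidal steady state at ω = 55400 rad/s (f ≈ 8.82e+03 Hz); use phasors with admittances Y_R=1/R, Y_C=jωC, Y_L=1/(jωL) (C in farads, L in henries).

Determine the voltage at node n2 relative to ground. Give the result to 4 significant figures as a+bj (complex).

Element admittances at ω=55400 rad/s:
  Y(R1) = 0.002101+0.000j S between n3,n0
  Y(R2) = 0.04149+0.000j S between n3,n4
  Y(R3) = 0.0007752+0.000j S between n3,n0
  Y(L1) = 0.000-0.04892j S between n6,n4
  Y(L2) = 0.000-0.001056j S between n6,n4
  Y(L3) = 0.000-0.003412j S between n0,n3
  Y(L4) = 0.000-0.02323j S between n1,n5
  Y(R4) = 0.0002703+0.000j S between n5,n3
  Y(R5) = 0.5405+0.000j S between n0,n3
  Y(L5) = 0.000-0.0006564j S between n6,n5
  I1: injects 0.393 A into n1 (from n6)
  Y(L6) = 0.000-0.04547j S between n2,n1
  Y(R6) = 0.04000+0.000j S between n5,n2
  Y(R7) = 0.02410+0.000j S between n5,n0
  Y(R8) = 0.001600+0.000j S between n3,n5
  I2: injects 0.00252 A into n5 (from n2)
Assemble and solve the 6×6 MNA system:
  V(n1)=18.58+7.766j  V(n2)=20.48+2.775j  V(n3)=-0.6590-0.03154j  V(n4)=-9.991-0.4196j  V(n5)=14.87+0.6179j  V(n6)=-9.669-8.168j

20.48+2.775j V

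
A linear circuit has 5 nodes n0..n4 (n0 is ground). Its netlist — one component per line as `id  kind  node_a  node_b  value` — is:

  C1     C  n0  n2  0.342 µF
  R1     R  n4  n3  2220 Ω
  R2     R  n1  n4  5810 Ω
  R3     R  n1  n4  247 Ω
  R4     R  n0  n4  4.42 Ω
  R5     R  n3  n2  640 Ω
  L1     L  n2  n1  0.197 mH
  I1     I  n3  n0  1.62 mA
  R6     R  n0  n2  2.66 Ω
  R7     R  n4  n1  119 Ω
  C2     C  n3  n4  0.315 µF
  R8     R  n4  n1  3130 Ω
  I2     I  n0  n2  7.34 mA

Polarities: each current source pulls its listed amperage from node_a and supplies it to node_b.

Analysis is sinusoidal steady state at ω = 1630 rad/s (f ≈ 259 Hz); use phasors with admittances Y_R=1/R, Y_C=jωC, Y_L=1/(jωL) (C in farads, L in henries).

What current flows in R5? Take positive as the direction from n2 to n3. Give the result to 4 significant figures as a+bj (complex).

0.001187-0.0002955j A

Element admittances at ω=1630 rad/s:
  Y(C1) = 0.000+0.0005575j S between n0,n2
  Y(R1) = 0.0004505+0.000j S between n4,n3
  Y(R2) = 0.0001721+0.000j S between n1,n4
  Y(R3) = 0.004049+0.000j S between n1,n4
  Y(R4) = 0.2262+0.000j S between n0,n4
  Y(R5) = 0.001563+0.000j S between n3,n2
  Y(L1) = 0.000-3.114j S between n2,n1
  I1: injects 0.00162 A into n0 (from n3)
  Y(R6) = 0.3759+0.000j S between n0,n2
  Y(R7) = 0.008403+0.000j S between n4,n1
  Y(C2) = 0.000+0.0005135j S between n3,n4
  Y(R8) = 0.0003195+0.000j S between n4,n1
  I2: injects 0.00734 A into n2 (from n0)
Assemble and solve the 4×4 MNA system:
  V(n1)=0.01580+0.0006299j  V(n2)=0.01579+0.0006995j  V(n3)=-0.7440+0.1898j  V(n4)=-0.0009545-0.001201j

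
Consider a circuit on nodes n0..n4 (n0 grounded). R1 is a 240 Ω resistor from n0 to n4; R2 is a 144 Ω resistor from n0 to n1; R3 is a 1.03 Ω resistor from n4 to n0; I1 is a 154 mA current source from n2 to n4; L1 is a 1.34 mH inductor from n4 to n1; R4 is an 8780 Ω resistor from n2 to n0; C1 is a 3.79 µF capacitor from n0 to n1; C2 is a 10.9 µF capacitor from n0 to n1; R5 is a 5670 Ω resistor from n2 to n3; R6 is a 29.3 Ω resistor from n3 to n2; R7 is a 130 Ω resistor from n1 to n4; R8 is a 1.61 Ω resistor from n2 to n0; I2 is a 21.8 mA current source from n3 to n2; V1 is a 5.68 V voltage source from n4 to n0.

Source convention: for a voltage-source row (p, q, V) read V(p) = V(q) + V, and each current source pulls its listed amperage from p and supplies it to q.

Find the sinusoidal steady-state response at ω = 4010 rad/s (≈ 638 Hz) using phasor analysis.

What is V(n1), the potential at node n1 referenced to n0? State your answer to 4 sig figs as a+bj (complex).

8.241-0.6048j V

MNA unknowns: 4 node voltages V₁..V_4 plus 1 source current (V1)
R1: Y=0.004167+0.000j on G[0,4]
R2: Y=0.006944+0.000j on G[0,1]
R3: Y=0.9709+0.000j on G[4,0]
I1: z[2]−=0.154, z[4]+=0.154
L1: Y=0.000-0.1861j on G[4,1]
R4: Y=0.0001139+0.000j on G[2,0]
C1: Y=0.000+0.01520j on G[0,1]
C2: Y=0.000+0.04371j on G[0,1]
R5: Y=0.0001764+0.000j on G[2,3]
R6: Y=0.03413+0.000j on G[3,2]
R7: Y=0.007692+0.000j on G[1,4]
R8: Y=0.6211+0.000j on G[2,0]
I2: z[3]−=0.0218, z[2]+=0.0218
V1: row V4−V0=5.68, i_V1 at 4,0
solve → V1=8.241-0.6048j, V2=-0.2479+0.000j, V3=-0.8834+0.000j, V4=5.680+0.000j
aux → i_V1=-5.477-0.4812j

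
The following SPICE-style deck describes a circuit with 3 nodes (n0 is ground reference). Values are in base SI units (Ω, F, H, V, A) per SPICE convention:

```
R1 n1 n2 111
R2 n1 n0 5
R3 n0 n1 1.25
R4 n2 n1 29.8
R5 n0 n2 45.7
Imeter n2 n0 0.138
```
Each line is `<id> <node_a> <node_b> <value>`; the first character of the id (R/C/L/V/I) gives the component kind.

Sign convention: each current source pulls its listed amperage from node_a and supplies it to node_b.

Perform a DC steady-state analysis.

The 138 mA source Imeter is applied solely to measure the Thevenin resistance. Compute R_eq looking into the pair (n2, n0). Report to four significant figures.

MNA unknowns: 2 node voltages V₁..V_2
R1: Y=0.009009 on G[1,2]
R2: Y=0.2000 on G[1,0]
R3: Y=0.8000 on G[0,1]
R4: Y=0.03356 on G[2,1]
R5: Y=0.02188 on G[0,2]
Imeter: z[2]−=0.138, z[0]+=0.138
solve → V1=-0.08985, V2=-2.201

R_eq = 15.95 Ω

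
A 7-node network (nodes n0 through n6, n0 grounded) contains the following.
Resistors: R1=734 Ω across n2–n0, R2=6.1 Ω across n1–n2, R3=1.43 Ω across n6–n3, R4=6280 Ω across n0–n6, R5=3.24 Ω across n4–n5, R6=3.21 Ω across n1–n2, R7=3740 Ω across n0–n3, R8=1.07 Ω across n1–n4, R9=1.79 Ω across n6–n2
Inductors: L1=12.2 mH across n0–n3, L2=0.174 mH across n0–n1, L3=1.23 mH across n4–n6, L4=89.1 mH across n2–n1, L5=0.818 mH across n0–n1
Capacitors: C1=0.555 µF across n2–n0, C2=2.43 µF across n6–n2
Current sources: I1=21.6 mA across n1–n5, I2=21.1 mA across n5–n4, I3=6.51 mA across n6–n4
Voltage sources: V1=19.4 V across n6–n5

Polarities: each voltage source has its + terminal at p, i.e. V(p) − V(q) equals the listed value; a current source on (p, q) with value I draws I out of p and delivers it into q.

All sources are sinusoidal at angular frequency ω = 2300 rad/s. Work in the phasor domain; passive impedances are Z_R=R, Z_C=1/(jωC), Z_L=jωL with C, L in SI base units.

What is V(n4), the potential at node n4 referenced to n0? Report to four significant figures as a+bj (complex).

-1.827-1.094j V

MNA unknowns: 6 node voltages V₁..V_6 plus 1 source current (V1)
R1: Y=0.001362+0.000j on G[2,0]
L1: Y=0.000-0.03564j on G[0,3]
C1: Y=0.000+0.001276j on G[2,0]
I1: z[1]−=0.0216, z[5]+=0.0216
R2: Y=0.1639+0.000j on G[1,2]
R3: Y=0.6993+0.000j on G[6,3]
R4: Y=0.0001592+0.000j on G[0,6]
I2: z[5]−=0.0211, z[4]+=0.0211
R5: Y=0.3086+0.000j on G[4,5]
L2: Y=0.000-2.499j on G[0,1]
L3: Y=0.000-0.3535j on G[4,6]
L4: Y=0.000-0.004880j on G[2,1]
R6: Y=0.3115+0.000j on G[1,2]
I3: z[6]−=0.00651, z[4]+=0.00651
C2: Y=0.000+0.005589j on G[6,2]
R7: Y=0.0002674+0.000j on G[0,3]
R8: Y=0.9346+0.000j on G[1,4]
L5: Y=0.000-0.5315j on G[0,1]
R9: Y=0.5587+0.000j on G[6,2]
V1: row V6−V5=19.4, i_V1 at 6,5
solve → V1=-0.06196-0.05697j, V2=3.065+2.409j, V3=5.526+4.746j, V4=-1.827-1.094j, V5=-13.63+4.466j, V6=5.770+4.466j
aux → i_V1=-3.643+1.716j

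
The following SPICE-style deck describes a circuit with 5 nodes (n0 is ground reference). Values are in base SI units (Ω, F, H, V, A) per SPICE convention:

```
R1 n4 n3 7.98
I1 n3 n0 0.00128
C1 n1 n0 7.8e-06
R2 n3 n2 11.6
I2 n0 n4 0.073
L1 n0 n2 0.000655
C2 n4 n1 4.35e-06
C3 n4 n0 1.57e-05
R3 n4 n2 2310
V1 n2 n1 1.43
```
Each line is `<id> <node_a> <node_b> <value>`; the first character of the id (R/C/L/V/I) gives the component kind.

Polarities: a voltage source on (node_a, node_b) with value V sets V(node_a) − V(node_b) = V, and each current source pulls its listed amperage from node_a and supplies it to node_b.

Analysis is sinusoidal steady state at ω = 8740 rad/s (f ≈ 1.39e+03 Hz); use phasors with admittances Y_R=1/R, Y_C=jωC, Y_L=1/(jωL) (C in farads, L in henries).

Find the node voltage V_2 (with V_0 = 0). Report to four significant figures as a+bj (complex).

Element admittances at ω=8740 rad/s:
  Y(R1) = 0.1253+0.000j S between n4,n3
  I1: injects 0.00128 A into n0 (from n3)
  Y(C1) = 0.000+0.06817j S between n1,n0
  Y(R2) = 0.08621+0.000j S between n3,n2
  I2: injects 0.073 A into n4 (from n0)
  Y(L1) = 0.000-0.1747j S between n0,n2
  Y(C2) = 0.000+0.03802j S between n4,n1
  Y(C3) = 0.000+0.1372j S between n4,n0
  Y(R3) = 0.0004329+0.000j S between n4,n2
  V1: constraint V(n2)−V(n1) = 1.43
Assemble and solve the 5×5 MNA system:
  V(n1)=-2.893+0.7429j  V(n2)=-1.463+0.7429j  V(n3)=-0.8542+0.3348j  V(n4)=-0.4252+0.05397j
  i(V1)=-0.07684-0.2911j

-1.463+0.7429j V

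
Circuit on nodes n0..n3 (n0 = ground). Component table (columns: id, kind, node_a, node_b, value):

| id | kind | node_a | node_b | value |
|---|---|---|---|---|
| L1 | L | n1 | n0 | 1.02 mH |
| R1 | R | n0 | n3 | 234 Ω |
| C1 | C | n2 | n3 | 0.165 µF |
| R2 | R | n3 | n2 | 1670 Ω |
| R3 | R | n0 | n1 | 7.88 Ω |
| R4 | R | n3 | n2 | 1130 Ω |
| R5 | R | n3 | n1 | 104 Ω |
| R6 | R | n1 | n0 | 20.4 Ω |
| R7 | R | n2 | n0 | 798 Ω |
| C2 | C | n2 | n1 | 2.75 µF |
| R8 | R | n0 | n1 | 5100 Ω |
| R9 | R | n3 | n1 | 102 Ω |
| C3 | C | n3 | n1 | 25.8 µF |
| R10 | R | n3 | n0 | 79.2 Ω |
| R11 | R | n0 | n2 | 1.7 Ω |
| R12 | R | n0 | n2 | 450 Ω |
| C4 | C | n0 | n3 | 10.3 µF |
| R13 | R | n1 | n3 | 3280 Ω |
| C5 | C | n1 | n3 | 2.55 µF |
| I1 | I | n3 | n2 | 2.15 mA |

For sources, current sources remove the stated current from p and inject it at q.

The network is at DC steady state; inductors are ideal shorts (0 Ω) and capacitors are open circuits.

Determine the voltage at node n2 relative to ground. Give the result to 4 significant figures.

MNA unknowns: 3 node voltages V₁..V_3 plus 1 source current (L1)
L1: row V1−V0=0, i_L1 at 1,0
R1: Y=0.004274 on G[0,3]
C1: Y=0.000 on G[2,3]
R2: Y=0.0005988 on G[3,2]
R3: Y=0.1269 on G[0,1]
R4: Y=0.0008850 on G[3,2]
R5: Y=0.009615 on G[3,1]
R6: Y=0.04902 on G[1,0]
R7: Y=0.001253 on G[2,0]
C2: Y=0.000 on G[2,1]
R8: Y=0.0001961 on G[0,1]
R9: Y=0.009804 on G[3,1]
C3: Y=0.000 on G[3,1]
R10: Y=0.01263 on G[3,0]
R11: Y=0.5882 on G[0,2]
R12: Y=0.002222 on G[0,2]
C4: Y=0.000 on G[0,3]
R13: Y=0.0003049 on G[1,3]
C5: Y=0.000 on G[1,3]
I1: z[3]−=0.00215, z[2]+=0.00215
solve → V1=0.000, V2=0.003484, V3=-0.05628
aux → i_L1=-0.001110

0.003484 V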